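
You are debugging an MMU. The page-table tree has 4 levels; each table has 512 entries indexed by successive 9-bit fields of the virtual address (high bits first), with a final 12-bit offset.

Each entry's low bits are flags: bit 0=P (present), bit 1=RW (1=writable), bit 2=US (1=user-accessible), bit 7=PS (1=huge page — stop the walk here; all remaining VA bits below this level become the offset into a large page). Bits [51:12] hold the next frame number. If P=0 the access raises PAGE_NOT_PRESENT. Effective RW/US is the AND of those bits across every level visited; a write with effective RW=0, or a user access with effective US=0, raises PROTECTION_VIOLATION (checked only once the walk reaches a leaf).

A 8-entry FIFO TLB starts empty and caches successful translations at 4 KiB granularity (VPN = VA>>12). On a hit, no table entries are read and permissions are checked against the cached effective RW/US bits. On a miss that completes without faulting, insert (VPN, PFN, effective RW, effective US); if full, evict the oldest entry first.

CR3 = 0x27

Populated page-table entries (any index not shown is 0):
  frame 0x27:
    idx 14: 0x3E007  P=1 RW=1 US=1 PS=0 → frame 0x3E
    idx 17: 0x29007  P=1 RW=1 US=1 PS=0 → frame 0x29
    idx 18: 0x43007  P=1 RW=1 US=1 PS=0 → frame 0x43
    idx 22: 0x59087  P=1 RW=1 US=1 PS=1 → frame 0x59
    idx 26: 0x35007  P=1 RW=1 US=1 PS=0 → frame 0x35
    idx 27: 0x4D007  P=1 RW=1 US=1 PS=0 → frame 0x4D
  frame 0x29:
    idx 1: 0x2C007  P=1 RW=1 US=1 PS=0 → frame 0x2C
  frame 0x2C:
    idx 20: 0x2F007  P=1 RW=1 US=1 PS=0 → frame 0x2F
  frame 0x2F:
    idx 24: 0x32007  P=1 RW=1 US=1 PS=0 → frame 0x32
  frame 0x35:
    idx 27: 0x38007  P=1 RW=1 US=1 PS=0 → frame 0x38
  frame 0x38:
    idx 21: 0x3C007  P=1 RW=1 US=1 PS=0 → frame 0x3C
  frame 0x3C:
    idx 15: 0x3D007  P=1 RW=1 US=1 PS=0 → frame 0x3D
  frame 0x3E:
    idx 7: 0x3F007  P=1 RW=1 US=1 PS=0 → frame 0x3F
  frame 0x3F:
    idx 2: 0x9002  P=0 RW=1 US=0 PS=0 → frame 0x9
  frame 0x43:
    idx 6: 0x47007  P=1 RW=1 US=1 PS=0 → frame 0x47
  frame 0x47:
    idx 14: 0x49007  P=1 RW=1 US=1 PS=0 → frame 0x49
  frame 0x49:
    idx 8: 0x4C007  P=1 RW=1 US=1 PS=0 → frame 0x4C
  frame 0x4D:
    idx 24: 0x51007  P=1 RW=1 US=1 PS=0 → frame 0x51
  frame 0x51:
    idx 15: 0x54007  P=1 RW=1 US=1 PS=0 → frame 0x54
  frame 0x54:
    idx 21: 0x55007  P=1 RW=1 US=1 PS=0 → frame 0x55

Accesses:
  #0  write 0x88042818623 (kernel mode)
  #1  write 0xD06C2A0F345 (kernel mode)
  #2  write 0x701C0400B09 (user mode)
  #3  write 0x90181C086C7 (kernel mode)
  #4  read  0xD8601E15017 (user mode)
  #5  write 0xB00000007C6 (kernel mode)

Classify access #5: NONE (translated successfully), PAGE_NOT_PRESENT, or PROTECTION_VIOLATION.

Trace:
#0 VA=0x88042818623 (w,kernel):
  L0 @0x27[17] → 0x29007  P=1,RW=1,US=1,PS=0
  L1 @0x29[1] → 0x2C007  P=1,RW=1,US=1,PS=0
  L2 @0x2C[20] → 0x2F007  P=1,RW=1,US=1,PS=0
  L3 @0x2F[24] → 0x32007  P=1,RW=1,US=1,PS=0
  ⇒ phys 0x32623  [4 reads]
#1 VA=0xD06C2A0F345 (w,kernel):
  L0 @0x27[26] → 0x35007  P=1,RW=1,US=1,PS=0
  L1 @0x35[27] → 0x38007  P=1,RW=1,US=1,PS=0
  L2 @0x38[21] → 0x3C007  P=1,RW=1,US=1,PS=0
  L3 @0x3C[15] → 0x3D007  P=1,RW=1,US=1,PS=0
  ⇒ phys 0x3D345  [4 reads]
#2 VA=0x701C0400B09 (w,user):
  L0 @0x27[14] → 0x3E007  P=1,RW=1,US=1,PS=0
  L1 @0x3E[7] → 0x3F007  P=1,RW=1,US=1,PS=0
  L2 @0x3F[2] → 0x9002  P=0,RW=1,US=0,PS=0
  ⇒ fault: PAGE_NOT_PRESENT  — 3 lookups
#3 VA=0x90181C086C7 (w,kernel):
  L0 @0x27[18] → 0x43007  P=1,RW=1,US=1,PS=0
  L1 @0x43[6] → 0x47007  P=1,RW=1,US=1,PS=0
  L2 @0x47[14] → 0x49007  P=1,RW=1,US=1,PS=0
  L3 @0x49[8] → 0x4C007  P=1,RW=1,US=1,PS=0
  ⇒ phys 0x4C6C7  [4 reads]
#4 VA=0xD8601E15017 (r,user):
  L0 @0x27[27] → 0x4D007  P=1,RW=1,US=1,PS=0
  L1 @0x4D[24] → 0x51007  P=1,RW=1,US=1,PS=0
  L2 @0x51[15] → 0x54007  P=1,RW=1,US=1,PS=0
  L3 @0x54[21] → 0x55007  P=1,RW=1,US=1,PS=0
  ⇒ phys 0x55017  [4 reads]
#5 VA=0xB00000007C6 (w,kernel):
  L0 @0x27[22] → 0x59087  P=1,RW=1,US=1,PS=1
  ⇒ phys 0x597C6 (huge @L0)  [1 reads]

Access #5 fault: NONE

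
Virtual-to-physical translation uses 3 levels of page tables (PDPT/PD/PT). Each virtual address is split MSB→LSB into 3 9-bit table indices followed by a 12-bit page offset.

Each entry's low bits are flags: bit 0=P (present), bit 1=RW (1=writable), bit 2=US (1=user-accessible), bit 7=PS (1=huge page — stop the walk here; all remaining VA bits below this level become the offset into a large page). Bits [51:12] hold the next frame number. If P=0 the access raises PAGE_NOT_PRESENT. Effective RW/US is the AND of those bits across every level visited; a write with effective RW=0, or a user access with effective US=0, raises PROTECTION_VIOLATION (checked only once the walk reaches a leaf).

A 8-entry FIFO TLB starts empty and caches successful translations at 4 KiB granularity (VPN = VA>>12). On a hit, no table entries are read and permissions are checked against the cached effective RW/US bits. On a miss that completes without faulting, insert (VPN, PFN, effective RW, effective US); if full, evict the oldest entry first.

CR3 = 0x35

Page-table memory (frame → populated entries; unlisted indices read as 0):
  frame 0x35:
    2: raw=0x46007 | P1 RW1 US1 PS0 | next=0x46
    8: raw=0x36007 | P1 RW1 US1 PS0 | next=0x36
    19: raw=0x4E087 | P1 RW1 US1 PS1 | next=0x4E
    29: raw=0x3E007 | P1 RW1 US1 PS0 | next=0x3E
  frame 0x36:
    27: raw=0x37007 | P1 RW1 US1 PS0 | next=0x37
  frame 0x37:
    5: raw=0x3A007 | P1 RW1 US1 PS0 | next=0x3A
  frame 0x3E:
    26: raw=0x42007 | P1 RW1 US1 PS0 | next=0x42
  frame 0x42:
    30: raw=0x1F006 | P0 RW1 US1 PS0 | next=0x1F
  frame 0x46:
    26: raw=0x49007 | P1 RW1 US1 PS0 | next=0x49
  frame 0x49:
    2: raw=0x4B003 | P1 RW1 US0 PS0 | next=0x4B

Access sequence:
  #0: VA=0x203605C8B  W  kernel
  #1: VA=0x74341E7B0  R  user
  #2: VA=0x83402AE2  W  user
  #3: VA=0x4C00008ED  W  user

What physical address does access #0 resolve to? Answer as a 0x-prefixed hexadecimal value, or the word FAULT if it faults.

Trace:
#0 VA=0x203605C8B (w,kernel):
  [0] read 0x35 idx=8: raw=0x36007 flags P=1 W=1 U=1 S=0
  [1] read 0x36 idx=27: raw=0x37007 flags P=1 W=1 U=1 S=0
  [2] read 0x37 idx=5: raw=0x3A007 flags P=1 W=1 U=1 S=0
  ✓ 0x3AC8B  — 3 lookups
#1 VA=0x74341E7B0 (r,user):
  [0] read 0x35 idx=29: raw=0x3E007 flags P=1 W=1 U=1 S=0
  [1] read 0x3E idx=26: raw=0x42007 flags P=1 W=1 U=1 S=0
  [2] read 0x42 idx=30: raw=0x1F006 flags P=0 W=1 U=1 S=0
  ⇒ fault: PAGE_NOT_PRESENT  — 3 lookups
#2 VA=0x83402AE2 (w,user):
  [0] read 0x35 idx=2: raw=0x46007 flags P=1 W=1 U=1 S=0
  [1] read 0x46 idx=26: raw=0x49007 flags P=1 W=1 U=1 S=0
  [2] read 0x49 idx=2: raw=0x4B003 flags P=1 W=1 U=0 S=0
  ⇒ fault: PROTECTION_VIOLATION  — 3 lookups
#3 VA=0x4C00008ED (w,user):
  [0] read 0x35 idx=19: raw=0x4E087 flags P=1 W=1 U=1 S=1
  ✓ 0x4E8ED (huge @L0)  — 1 lookups

Access #0 PA: 0x3AC8B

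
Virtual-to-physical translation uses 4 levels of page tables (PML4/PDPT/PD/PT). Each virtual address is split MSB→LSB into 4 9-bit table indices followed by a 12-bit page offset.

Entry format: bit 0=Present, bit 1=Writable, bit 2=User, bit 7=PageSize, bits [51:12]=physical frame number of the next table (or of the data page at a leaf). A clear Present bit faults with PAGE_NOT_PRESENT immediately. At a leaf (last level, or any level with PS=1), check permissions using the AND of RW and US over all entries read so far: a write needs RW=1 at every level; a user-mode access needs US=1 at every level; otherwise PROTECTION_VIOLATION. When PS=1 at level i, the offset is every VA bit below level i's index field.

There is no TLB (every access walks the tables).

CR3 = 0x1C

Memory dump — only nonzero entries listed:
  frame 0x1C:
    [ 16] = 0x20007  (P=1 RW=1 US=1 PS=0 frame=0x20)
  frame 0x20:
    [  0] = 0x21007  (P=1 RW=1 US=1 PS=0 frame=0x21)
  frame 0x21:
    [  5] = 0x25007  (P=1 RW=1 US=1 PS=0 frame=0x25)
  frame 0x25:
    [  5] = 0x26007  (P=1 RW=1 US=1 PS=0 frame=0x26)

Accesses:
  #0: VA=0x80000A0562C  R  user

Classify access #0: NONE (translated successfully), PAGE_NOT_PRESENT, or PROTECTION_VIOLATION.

Per-access translation:
#0 VA=0x80000A0562C (r,user):
  lvl0: tbl 0x1C, slot 16 ⇒ 0x20007 (P1/RW1/US1/PS0)
  lvl1: tbl 0x20, slot 0 ⇒ 0x21007 (P1/RW1/US1/PS0)
  lvl2: tbl 0x21, slot 5 ⇒ 0x25007 (P1/RW1/US1/PS0)
  lvl3: tbl 0x25, slot 5 ⇒ 0x26007 (P1/RW1/US1/PS0)
  ⇒ phys 0x2662C  [4 reads]

Access #0 fault: NONE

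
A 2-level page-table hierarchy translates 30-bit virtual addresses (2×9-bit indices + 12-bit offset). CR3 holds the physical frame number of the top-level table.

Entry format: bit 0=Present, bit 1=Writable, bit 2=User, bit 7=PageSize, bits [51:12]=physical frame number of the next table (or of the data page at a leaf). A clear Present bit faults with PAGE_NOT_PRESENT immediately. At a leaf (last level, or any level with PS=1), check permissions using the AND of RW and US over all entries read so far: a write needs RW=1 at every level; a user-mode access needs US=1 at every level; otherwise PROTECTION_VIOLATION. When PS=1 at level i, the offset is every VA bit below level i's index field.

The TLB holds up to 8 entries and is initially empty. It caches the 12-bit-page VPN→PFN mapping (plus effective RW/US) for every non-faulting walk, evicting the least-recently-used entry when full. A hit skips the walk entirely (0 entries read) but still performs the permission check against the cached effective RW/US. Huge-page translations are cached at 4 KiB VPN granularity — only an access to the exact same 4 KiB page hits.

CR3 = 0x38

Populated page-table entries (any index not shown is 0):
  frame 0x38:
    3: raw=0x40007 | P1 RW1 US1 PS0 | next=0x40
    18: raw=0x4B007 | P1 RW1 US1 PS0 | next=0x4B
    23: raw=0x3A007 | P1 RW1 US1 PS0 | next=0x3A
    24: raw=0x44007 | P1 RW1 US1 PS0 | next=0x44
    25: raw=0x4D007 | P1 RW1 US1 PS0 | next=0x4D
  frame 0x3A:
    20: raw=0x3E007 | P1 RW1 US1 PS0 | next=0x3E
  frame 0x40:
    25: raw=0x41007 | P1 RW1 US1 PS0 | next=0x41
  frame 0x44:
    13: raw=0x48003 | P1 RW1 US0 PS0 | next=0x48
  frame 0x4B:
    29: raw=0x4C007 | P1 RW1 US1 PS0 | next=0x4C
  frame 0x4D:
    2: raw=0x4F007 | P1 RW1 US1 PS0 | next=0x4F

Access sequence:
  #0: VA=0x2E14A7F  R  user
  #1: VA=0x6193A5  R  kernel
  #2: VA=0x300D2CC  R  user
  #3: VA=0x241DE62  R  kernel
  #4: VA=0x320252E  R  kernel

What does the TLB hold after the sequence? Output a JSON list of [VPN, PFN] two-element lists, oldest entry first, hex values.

Trace:
#0 VA=0x2E14A7F (r,user):
  L0 @0x38[23] → 0x3A007  P=1,RW=1,US=1,PS=0
  L1 @0x3A[20] → 0x3E007  P=1,RW=1,US=1,PS=0
  → PA=0x3EA7F  (2 entries read)
#1 VA=0x6193A5 (r,kernel):
  L0 @0x38[3] → 0x40007  P=1,RW=1,US=1,PS=0
  L1 @0x40[25] → 0x41007  P=1,RW=1,US=1,PS=0
  → PA=0x413A5  (2 entries read)
#2 VA=0x300D2CC (r,user):
  L0 @0x38[24] → 0x44007  P=1,RW=1,US=1,PS=0
  L1 @0x44[13] → 0x48003  P=1,RW=1,US=0,PS=0
  ✗ PROTECTION_VIOLATION  [2 reads]
#3 VA=0x241DE62 (r,kernel):
  L0 @0x38[18] → 0x4B007  P=1,RW=1,US=1,PS=0
  L1 @0x4B[29] → 0x4C007  P=1,RW=1,US=1,PS=0
  → PA=0x4CE62  (2 entries read)
#4 VA=0x320252E (r,kernel):
  L0 @0x38[25] → 0x4D007  P=1,RW=1,US=1,PS=0
  L1 @0x4D[2] → 0x4F007  P=1,RW=1,US=1,PS=0
  → PA=0x4F52E  (2 entries read)

TLB: [["0x2E14", "0x3E"], ["0x619", "0x41"], ["0x241D", "0x4C"], ["0x3202", "0x4F"]]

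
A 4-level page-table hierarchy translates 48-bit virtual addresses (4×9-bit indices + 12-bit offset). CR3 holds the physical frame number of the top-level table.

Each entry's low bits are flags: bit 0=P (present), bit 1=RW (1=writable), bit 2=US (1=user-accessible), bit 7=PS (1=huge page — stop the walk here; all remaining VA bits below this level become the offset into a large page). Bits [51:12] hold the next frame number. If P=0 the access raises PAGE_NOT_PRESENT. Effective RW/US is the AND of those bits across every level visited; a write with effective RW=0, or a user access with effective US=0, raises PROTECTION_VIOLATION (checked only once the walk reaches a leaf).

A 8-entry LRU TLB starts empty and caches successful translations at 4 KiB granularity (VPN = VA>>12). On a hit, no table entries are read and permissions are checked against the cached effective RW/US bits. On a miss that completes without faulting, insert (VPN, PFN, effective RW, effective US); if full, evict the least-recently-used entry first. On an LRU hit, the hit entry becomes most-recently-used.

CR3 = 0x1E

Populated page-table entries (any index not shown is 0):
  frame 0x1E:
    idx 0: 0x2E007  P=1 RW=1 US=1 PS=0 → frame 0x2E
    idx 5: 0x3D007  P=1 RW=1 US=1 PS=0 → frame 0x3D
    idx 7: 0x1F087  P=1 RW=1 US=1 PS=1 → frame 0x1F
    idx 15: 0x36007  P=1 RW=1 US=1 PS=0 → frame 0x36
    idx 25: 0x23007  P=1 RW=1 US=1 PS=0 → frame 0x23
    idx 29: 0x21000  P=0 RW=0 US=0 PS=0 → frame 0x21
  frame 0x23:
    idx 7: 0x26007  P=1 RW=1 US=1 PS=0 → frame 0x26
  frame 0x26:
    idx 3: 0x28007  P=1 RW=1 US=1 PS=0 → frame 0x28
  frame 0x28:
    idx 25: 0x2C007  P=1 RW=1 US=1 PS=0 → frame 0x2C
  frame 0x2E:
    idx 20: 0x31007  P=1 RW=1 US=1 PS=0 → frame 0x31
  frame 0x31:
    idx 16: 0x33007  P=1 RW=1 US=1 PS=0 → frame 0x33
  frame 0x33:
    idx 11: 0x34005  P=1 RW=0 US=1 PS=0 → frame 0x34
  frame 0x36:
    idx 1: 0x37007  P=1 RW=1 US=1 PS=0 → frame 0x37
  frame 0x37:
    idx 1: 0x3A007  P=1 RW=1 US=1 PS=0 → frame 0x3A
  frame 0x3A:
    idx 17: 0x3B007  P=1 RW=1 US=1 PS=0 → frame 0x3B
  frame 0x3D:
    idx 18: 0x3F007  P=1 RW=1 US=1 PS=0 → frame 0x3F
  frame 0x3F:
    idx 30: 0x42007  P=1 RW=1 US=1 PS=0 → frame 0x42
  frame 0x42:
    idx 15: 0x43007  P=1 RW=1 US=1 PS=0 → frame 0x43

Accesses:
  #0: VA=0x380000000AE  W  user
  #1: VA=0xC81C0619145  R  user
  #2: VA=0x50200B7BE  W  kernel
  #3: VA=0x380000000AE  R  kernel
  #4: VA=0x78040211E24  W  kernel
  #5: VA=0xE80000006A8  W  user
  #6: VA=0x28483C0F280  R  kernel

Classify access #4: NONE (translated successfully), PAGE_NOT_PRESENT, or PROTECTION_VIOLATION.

Per-access translation:
#0 VA=0x380000000AE (w,user):
  lvl0: tbl 0x1E, slot 7 ⇒ 0x1F087 (P1/RW1/US1/PS1)
  ⇒ phys 0x1F0AE (huge @L0)  [1 reads]
#1 VA=0xC81C0619145 (r,user):
  lvl0: tbl 0x1E, slot 25 ⇒ 0x23007 (P1/RW1/US1/PS0)
  lvl1: tbl 0x23, slot 7 ⇒ 0x26007 (P1/RW1/US1/PS0)
  lvl2: tbl 0x26, slot 3 ⇒ 0x28007 (P1/RW1/US1/PS0)
  lvl3: tbl 0x28, slot 25 ⇒ 0x2C007 (P1/RW1/US1/PS0)
  ⇒ phys 0x2C145  [4 reads]
#2 VA=0x50200B7BE (w,kernel):
  lvl0: tbl 0x1E, slot 0 ⇒ 0x2E007 (P1/RW1/US1/PS0)
  lvl1: tbl 0x2E, slot 20 ⇒ 0x31007 (P1/RW1/US1/PS0)
  lvl2: tbl 0x31, slot 16 ⇒ 0x33007 (P1/RW1/US1/PS0)
  lvl3: tbl 0x33, slot 11 ⇒ 0x34005 (P1/RW0/US1/PS0)
  ⇒ fault: PROTECTION_VIOLATION  — 4 lookups
#3 VA=0x380000000AE (r,kernel):
  TLB hit vpn=0x38000000 → PA=0x1F0AE
#4 VA=0x78040211E24 (w,kernel):
  lvl0: tbl 0x1E, slot 15 ⇒ 0x36007 (P1/RW1/US1/PS0)
  lvl1: tbl 0x36, slot 1 ⇒ 0x37007 (P1/RW1/US1/PS0)
  lvl2: tbl 0x37, slot 1 ⇒ 0x3A007 (P1/RW1/US1/PS0)
  lvl3: tbl 0x3A, slot 17 ⇒ 0x3B007 (P1/RW1/US1/PS0)
  ⇒ phys 0x3BE24  [4 reads]
#5 VA=0xE80000006A8 (w,user):
  lvl0: tbl 0x1E, slot 29 ⇒ 0x21000 (P0/RW0/US0/PS0)
  ⇒ fault: PAGE_NOT_PRESENT  — 1 lookups
#6 VA=0x28483C0F280 (r,kernel):
  lvl0: tbl 0x1E, slot 5 ⇒ 0x3D007 (P1/RW1/US1/PS0)
  lvl1: tbl 0x3D, slot 18 ⇒ 0x3F007 (P1/RW1/US1/PS0)
  lvl2: tbl 0x3F, slot 30 ⇒ 0x42007 (P1/RW1/US1/PS0)
  lvl3: tbl 0x42, slot 15 ⇒ 0x43007 (P1/RW1/US1/PS0)
  ⇒ phys 0x43280  [4 reads]

Access #4 fault: NONE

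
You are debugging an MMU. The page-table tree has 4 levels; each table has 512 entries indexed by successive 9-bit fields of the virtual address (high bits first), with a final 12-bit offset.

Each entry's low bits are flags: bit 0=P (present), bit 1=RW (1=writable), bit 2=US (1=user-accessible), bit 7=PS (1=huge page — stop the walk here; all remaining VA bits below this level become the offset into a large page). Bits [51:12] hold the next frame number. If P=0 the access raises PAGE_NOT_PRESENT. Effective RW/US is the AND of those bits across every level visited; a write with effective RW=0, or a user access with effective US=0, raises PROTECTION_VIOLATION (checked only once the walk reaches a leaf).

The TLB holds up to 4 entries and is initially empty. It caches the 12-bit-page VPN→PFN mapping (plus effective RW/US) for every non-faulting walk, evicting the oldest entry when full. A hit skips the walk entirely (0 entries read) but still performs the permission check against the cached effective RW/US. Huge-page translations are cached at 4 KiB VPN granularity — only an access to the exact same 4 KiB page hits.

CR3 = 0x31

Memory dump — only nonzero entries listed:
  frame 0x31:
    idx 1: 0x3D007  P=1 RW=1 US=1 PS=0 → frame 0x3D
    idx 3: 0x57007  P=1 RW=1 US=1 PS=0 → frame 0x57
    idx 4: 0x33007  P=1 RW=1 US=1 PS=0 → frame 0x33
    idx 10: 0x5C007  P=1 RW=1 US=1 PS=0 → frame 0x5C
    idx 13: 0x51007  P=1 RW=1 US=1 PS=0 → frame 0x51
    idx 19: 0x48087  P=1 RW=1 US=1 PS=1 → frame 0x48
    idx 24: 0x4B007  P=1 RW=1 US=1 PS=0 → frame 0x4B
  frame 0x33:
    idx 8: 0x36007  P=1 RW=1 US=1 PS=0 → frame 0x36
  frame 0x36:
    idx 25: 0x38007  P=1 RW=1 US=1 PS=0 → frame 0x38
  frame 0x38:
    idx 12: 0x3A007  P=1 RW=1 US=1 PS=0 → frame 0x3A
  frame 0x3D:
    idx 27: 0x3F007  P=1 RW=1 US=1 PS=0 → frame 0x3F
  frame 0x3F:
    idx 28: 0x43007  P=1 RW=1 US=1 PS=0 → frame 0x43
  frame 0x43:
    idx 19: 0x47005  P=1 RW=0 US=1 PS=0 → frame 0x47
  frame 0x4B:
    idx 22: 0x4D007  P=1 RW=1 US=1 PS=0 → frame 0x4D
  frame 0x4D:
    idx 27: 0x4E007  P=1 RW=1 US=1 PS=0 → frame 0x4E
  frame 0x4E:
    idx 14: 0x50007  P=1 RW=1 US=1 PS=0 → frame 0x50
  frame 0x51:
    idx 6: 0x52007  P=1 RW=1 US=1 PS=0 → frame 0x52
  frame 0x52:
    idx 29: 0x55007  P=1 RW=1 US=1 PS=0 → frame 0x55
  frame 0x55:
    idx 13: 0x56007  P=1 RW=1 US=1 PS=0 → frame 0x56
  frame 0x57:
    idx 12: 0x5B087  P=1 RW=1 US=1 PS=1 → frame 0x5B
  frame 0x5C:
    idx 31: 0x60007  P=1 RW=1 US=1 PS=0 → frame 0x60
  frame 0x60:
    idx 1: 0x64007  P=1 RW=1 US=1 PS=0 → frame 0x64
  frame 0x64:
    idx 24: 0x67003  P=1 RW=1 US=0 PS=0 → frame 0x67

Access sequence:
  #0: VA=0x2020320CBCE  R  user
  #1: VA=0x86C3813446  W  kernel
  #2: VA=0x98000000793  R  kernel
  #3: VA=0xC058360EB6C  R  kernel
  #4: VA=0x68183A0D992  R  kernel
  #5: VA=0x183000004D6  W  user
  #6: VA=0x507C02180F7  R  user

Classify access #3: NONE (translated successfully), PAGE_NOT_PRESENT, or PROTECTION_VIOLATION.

Walk each access:
#0 VA=0x2020320CBCE (r,user):
  [0] read 0x31 idx=4: raw=0x33007 flags P=1 W=1 U=1 S=0
  [1] read 0x33 idx=8: raw=0x36007 flags P=1 W=1 U=1 S=0
  [2] read 0x36 idx=25: raw=0x38007 flags P=1 W=1 U=1 S=0
  [3] read 0x38 idx=12: raw=0x3A007 flags P=1 W=1 U=1 S=0
  ✓ 0x3ABCE  — 4 lookups
#1 VA=0x86C3813446 (w,kernel):
  [0] read 0x31 idx=1: raw=0x3D007 flags P=1 W=1 U=1 S=0
  [1] read 0x3D idx=27: raw=0x3F007 flags P=1 W=1 U=1 S=0
  [2] read 0x3F idx=28: raw=0x43007 flags P=1 W=1 U=1 S=0
  [3] read 0x43 idx=19: raw=0x47005 flags P=1 W=0 U=1 S=0
  → PROTECTION_VIOLATION  (4 entries read)
#2 VA=0x98000000793 (r,kernel):
  [0] read 0x31 idx=19: raw=0x48087 flags P=1 W=1 U=1 S=1
  ✓ 0x48793 (huge @L0)  — 1 lookups
#3 VA=0xC058360EB6C (r,kernel):
  [0] read 0x31 idx=24: raw=0x4B007 flags P=1 W=1 U=1 S=0
  [1] read 0x4B idx=22: raw=0x4D007 flags P=1 W=1 U=1 S=0
  [2] read 0x4D idx=27: raw=0x4E007 flags P=1 W=1 U=1 S=0
  [3] read 0x4E idx=14: raw=0x50007 flags P=1 W=1 U=1 S=0
  ✓ 0x50B6C  — 4 lookups
#4 VA=0x68183A0D992 (r,kernel):
  [0] read 0x31 idx=13: raw=0x51007 flags P=1 W=1 U=1 S=0
  [1] read 0x51 idx=6: raw=0x52007 flags P=1 W=1 U=1 S=0
  [2] read 0x52 idx=29: raw=0x55007 flags P=1 W=1 U=1 S=0
  [3] read 0x55 idx=13: raw=0x56007 flags P=1 W=1 U=1 S=0
  ✓ 0x56992  — 4 lookups
#5 VA=0x183000004D6 (w,user):
  [0] read 0x31 idx=3: raw=0x57007 flags P=1 W=1 U=1 S=0
  [1] read 0x57 idx=12: raw=0x5B087 flags P=1 W=1 U=1 S=1
  ✓ 0x5B4D6 (huge @L1)  — 2 lookups
#6 VA=0x507C02180F7 (r,user):
  [0] read 0x31 idx=10: raw=0x5C007 flags P=1 W=1 U=1 S=0
  [1] read 0x5C idx=31: raw=0x60007 flags P=1 W=1 U=1 S=0
  [2] read 0x60 idx=1: raw=0x64007 flags P=1 W=1 U=1 S=0
  [3] read 0x64 idx=24: raw=0x67003 flags P=1 W=1 U=0 S=0
  → PROTECTION_VIOLATION  (4 entries read)

Access #3 fault: NONE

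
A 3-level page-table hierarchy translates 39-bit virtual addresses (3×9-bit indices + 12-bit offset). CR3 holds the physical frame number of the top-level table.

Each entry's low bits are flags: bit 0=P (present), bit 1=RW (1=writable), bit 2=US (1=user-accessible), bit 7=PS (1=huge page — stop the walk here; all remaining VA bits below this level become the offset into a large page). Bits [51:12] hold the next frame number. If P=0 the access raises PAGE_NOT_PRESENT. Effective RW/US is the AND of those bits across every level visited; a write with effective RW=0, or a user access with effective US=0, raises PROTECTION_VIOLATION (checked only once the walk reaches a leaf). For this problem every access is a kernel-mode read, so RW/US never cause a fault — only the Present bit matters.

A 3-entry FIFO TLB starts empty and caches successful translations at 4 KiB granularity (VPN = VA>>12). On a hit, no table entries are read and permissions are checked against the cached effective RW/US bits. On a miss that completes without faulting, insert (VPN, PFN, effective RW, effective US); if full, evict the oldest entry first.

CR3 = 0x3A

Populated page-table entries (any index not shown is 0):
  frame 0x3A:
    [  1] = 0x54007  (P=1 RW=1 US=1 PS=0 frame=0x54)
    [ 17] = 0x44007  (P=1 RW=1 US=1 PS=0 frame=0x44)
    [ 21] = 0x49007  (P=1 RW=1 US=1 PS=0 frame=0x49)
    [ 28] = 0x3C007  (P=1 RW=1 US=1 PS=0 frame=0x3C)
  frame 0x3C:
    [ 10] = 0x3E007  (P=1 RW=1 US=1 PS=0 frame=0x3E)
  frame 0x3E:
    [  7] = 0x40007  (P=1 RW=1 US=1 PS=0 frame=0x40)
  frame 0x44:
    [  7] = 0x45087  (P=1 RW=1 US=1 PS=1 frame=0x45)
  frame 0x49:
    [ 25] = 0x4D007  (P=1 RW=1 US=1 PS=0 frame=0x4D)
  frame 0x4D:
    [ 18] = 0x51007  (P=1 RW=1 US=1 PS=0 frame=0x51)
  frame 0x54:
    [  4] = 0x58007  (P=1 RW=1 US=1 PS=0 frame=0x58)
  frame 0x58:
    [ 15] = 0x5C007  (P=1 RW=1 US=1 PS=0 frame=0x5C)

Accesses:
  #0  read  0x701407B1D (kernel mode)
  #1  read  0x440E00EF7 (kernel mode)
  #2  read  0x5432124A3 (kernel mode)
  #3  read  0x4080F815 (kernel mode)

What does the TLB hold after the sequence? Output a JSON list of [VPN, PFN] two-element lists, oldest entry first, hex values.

Per-access translation:
#0 VA=0x701407B1D (r,kernel):
  L0 @0x3A[28] → 0x3C007  P=1,RW=1,US=1,PS=0
  L1 @0x3C[10] → 0x3E007  P=1,RW=1,US=1,PS=0
  L2 @0x3E[7] → 0x40007  P=1,RW=1,US=1,PS=0
  ✓ 0x40B1D  — 3 lookups
#1 VA=0x440E00EF7 (r,kernel):
  L0 @0x3A[17] → 0x44007  P=1,RW=1,US=1,PS=0
  L1 @0x44[7] → 0x45087  P=1,RW=1,US=1,PS=1
  ✓ 0x45EF7 (huge @L1)  — 2 lookups
#2 VA=0x5432124A3 (r,kernel):
  L0 @0x3A[21] → 0x49007  P=1,RW=1,US=1,PS=0
  L1 @0x49[25] → 0x4D007  P=1,RW=1,US=1,PS=0
  L2 @0x4D[18] → 0x51007  P=1,RW=1,US=1,PS=0
  ✓ 0x514A3  — 3 lookups
#3 VA=0x4080F815 (r,kernel):
  L0 @0x3A[1] → 0x54007  P=1,RW=1,US=1,PS=0
  L1 @0x54[4] → 0x58007  P=1,RW=1,US=1,PS=0
  L2 @0x58[15] → 0x5C007  P=1,RW=1,US=1,PS=0
  ✓ 0x5C815  — 3 lookups

TLB: [["0x440E00", "0x45"], ["0x543212", "0x51"], ["0x4080F", "0x5C"]]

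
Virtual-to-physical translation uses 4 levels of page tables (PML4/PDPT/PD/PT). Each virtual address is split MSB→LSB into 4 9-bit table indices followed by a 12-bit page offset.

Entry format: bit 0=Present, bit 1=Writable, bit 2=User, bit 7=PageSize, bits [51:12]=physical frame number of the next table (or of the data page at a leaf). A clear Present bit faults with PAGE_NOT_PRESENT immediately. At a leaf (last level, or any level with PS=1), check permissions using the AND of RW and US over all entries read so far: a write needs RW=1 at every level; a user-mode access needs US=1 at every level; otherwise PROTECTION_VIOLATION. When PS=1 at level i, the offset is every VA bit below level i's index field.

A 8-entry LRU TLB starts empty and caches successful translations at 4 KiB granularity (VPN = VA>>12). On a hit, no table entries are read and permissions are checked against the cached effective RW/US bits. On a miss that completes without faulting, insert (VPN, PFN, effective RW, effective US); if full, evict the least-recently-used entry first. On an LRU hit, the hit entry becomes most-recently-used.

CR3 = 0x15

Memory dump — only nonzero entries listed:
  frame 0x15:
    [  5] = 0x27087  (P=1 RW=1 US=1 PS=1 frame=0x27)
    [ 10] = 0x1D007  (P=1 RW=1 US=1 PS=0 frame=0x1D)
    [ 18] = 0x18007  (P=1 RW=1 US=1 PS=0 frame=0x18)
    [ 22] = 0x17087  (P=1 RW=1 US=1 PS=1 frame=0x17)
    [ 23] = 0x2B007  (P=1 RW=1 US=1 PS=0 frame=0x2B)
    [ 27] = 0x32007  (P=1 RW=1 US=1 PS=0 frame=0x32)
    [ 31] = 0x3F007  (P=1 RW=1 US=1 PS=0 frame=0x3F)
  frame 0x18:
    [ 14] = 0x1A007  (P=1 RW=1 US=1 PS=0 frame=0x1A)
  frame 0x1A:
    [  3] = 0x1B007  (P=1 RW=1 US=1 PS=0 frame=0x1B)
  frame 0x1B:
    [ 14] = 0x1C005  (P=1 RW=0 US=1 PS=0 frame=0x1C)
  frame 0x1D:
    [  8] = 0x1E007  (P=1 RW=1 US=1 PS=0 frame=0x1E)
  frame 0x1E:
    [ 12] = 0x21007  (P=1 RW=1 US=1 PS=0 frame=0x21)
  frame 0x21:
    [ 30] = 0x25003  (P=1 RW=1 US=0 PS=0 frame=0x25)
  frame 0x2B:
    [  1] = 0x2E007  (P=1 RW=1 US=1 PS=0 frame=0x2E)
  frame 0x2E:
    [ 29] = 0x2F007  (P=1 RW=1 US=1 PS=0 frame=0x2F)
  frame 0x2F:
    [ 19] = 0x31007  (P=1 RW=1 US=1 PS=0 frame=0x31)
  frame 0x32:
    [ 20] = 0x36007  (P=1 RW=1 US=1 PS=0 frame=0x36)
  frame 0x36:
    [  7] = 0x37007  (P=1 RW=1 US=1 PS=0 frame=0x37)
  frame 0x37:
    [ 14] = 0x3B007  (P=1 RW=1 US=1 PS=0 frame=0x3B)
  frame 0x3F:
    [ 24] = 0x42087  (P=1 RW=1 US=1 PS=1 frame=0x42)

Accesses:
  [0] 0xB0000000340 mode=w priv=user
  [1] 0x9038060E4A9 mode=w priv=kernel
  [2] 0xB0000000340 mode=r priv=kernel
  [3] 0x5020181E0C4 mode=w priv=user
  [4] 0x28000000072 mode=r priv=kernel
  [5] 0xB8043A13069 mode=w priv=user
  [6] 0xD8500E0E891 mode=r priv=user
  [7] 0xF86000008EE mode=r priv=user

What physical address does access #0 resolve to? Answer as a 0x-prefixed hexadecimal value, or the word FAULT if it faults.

Walk each access:
#0 VA=0xB0000000340 (w,user):
  [0] read 0x15 idx=22: raw=0x17087 flags P=1 W=1 U=1 S=1
  ✓ 0x17340 (huge @L0)  — 1 lookups
#1 VA=0x9038060E4A9 (w,kernel):
  [0] read 0x15 idx=18: raw=0x18007 flags P=1 W=1 U=1 S=0
  [1] read 0x18 idx=14: raw=0x1A007 flags P=1 W=1 U=1 S=0
  [2] read 0x1A idx=3: raw=0x1B007 flags P=1 W=1 U=1 S=0
  [3] read 0x1B idx=14: raw=0x1C005 flags P=1 W=0 U=1 S=0
  ⇒ fault: PROTECTION_VIOLATION  — 4 lookups
#2 VA=0xB0000000340 (r,kernel):
  TLB hit vpn=0xB0000000 → PA=0x17340
#3 VA=0x5020181E0C4 (w,user):
  [0] read 0x15 idx=10: raw=0x1D007 flags P=1 W=1 U=1 S=0
  [1] read 0x1D idx=8: raw=0x1E007 flags P=1 W=1 U=1 S=0
  [2] read 0x1E idx=12: raw=0x21007 flags P=1 W=1 U=1 S=0
  [3] read 0x21 idx=30: raw=0x25003 flags P=1 W=1 U=0 S=0
  ⇒ fault: PROTECTION_VIOLATION  — 4 lookups
#4 VA=0x28000000072 (r,kernel):
  [0] read 0x15 idx=5: raw=0x27087 flags P=1 W=1 U=1 S=1
  ✓ 0x27072 (huge @L0)  — 1 lookups
#5 VA=0xB8043A13069 (w,user):
  [0] read 0x15 idx=23: raw=0x2B007 flags P=1 W=1 U=1 S=0
  [1] read 0x2B idx=1: raw=0x2E007 flags P=1 W=1 U=1 S=0
  [2] read 0x2E idx=29: raw=0x2F007 flags P=1 W=1 U=1 S=0
  [3] read 0x2F idx=19: raw=0x31007 flags P=1 W=1 U=1 S=0
  ✓ 0x31069  — 4 lookups
#6 VA=0xD8500E0E891 (r,user):
  [0] read 0x15 idx=27: raw=0x32007 flags P=1 W=1 U=1 S=0
  [1] read 0x32 idx=20: raw=0x36007 flags P=1 W=1 U=1 S=0
  [2] read 0x36 idx=7: raw=0x37007 flags P=1 W=1 U=1 S=0
  [3] read 0x37 idx=14: raw=0x3B007 flags P=1 W=1 U=1 S=0
  ✓ 0x3B891  — 4 lookups
#7 VA=0xF86000008EE (r,user):
  [0] read 0x15 idx=31: raw=0x3F007 flags P=1 W=1 U=1 S=0
  [1] read 0x3F idx=24: raw=0x42087 flags P=1 W=1 U=1 S=1
  ✓ 0x428EE (huge @L1)  — 2 lookups

Access #0 PA: 0x17340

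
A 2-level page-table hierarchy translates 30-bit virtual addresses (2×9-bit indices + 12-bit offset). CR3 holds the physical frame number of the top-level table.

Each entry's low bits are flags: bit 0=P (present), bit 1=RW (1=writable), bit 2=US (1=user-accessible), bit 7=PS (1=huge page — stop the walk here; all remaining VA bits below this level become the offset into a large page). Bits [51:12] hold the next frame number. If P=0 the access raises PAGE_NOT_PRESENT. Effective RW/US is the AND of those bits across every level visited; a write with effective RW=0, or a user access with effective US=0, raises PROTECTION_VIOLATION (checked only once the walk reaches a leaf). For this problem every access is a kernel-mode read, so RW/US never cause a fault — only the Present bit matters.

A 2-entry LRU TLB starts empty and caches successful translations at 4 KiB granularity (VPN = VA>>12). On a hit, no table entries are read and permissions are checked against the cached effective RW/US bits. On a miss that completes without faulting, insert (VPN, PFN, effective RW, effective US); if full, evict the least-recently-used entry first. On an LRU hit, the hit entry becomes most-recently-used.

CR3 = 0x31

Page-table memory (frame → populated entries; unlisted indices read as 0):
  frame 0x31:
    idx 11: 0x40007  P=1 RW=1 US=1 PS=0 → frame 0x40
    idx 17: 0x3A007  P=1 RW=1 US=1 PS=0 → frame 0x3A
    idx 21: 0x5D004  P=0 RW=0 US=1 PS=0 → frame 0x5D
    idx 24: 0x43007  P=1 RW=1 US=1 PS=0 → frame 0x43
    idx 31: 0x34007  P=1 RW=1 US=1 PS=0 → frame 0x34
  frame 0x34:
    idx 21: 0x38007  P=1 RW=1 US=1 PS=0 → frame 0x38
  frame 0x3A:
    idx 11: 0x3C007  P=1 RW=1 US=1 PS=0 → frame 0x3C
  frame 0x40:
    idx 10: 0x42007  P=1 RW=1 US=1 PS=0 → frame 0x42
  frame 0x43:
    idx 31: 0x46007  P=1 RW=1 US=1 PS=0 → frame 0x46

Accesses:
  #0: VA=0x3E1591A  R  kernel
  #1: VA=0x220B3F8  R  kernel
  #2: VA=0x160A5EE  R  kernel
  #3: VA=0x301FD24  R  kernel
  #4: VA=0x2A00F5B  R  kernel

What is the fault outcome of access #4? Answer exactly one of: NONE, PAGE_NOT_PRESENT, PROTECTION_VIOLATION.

Per-access translation:
#0 VA=0x3E1591A (r,kernel):
  L0: frame=0x31 idx=31 entry=0x34007 [P=1 RW=1 US=1 PS=0]
  L1: frame=0x34 idx=21 entry=0x38007 [P=1 RW=1 US=1 PS=0]
  ⇒ phys 0x3891A  [2 reads]
#1 VA=0x220B3F8 (r,kernel):
  L0: frame=0x31 idx=17 entry=0x3A007 [P=1 RW=1 US=1 PS=0]
  L1: frame=0x3A idx=11 entry=0x3C007 [P=1 RW=1 US=1 PS=0]
  ⇒ phys 0x3C3F8  [2 reads]
#2 VA=0x160A5EE (r,kernel):
  L0: frame=0x31 idx=11 entry=0x40007 [P=1 RW=1 US=1 PS=0]
  L1: frame=0x40 idx=10 entry=0x42007 [P=1 RW=1 US=1 PS=0]
  ⇒ phys 0x425EE  [2 reads]
#3 VA=0x301FD24 (r,kernel):
  L0: frame=0x31 idx=24 entry=0x43007 [P=1 RW=1 US=1 PS=0]
  L1: frame=0x43 idx=31 entry=0x46007 [P=1 RW=1 US=1 PS=0]
  ⇒ phys 0x46D24  [2 reads]
#4 VA=0x2A00F5B (r,kernel):
  L0: frame=0x31 idx=21 entry=0x5D004 [P=0 RW=0 US=1 PS=0]
  ⇒ fault: PAGE_NOT_PRESENT  — 1 lookups

Access #4 fault: PAGE_NOT_PRESENT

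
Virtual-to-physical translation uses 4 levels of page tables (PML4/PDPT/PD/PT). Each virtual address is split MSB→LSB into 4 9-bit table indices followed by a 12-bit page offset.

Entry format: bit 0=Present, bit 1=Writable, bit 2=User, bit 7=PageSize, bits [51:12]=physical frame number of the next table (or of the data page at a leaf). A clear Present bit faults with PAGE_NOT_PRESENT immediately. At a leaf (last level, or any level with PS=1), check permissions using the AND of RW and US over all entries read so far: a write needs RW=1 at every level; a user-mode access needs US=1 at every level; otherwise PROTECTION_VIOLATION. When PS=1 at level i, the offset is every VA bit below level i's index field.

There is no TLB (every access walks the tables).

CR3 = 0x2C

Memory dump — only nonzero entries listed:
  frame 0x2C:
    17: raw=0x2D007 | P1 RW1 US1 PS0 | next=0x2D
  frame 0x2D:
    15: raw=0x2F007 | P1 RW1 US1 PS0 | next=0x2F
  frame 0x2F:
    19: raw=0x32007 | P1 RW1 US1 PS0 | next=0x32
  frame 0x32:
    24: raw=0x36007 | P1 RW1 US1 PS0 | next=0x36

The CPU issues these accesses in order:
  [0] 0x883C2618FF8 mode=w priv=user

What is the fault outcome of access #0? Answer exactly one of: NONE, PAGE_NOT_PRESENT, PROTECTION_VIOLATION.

Trace:
#0 VA=0x883C2618FF8 (w,user):
  L0 @0x2C[17] → 0x2D007  P=1,RW=1,US=1,PS=0
  L1 @0x2D[15] → 0x2F007  P=1,RW=1,US=1,PS=0
  L2 @0x2F[19] → 0x32007  P=1,RW=1,US=1,PS=0
  L3 @0x32[24] → 0x36007  P=1,RW=1,US=1,PS=0
  → PA=0x36FF8  (4 entries read)

Access #0 fault: NONE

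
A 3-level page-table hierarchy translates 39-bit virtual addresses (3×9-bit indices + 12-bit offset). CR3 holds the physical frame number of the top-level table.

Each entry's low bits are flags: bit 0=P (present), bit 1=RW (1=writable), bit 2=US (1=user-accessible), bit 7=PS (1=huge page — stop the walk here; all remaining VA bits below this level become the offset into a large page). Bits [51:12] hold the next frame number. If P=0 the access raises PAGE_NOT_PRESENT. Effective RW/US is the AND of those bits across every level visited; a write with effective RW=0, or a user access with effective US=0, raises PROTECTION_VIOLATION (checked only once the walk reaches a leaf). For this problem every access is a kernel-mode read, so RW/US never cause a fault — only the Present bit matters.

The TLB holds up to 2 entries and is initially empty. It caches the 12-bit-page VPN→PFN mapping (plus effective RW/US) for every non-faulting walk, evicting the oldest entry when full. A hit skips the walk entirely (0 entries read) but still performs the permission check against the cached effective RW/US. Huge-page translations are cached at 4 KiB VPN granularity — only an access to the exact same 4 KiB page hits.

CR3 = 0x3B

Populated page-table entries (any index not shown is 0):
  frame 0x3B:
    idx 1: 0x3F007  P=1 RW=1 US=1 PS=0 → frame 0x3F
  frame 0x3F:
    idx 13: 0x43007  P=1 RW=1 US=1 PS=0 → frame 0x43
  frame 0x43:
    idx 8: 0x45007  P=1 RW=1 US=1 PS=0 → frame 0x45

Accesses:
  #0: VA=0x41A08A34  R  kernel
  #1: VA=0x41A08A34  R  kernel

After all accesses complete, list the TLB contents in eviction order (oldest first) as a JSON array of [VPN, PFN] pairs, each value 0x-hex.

Walk each access:
#0 VA=0x41A08A34 (r,kernel):
  L0 @0x3B[1] → 0x3F007  P=1,RW=1,US=1,PS=0
  L1 @0x3F[13] → 0x43007  P=1,RW=1,US=1,PS=0
  L2 @0x43[8] → 0x45007  P=1,RW=1,US=1,PS=0
  ✓ 0x45A34  — 3 lookups
#1 VA=0x41A08A34 (r,kernel):
  TLB hit vpn=0x41A08 → PA=0x45A34

TLB: [["0x41A08", "0x45"]]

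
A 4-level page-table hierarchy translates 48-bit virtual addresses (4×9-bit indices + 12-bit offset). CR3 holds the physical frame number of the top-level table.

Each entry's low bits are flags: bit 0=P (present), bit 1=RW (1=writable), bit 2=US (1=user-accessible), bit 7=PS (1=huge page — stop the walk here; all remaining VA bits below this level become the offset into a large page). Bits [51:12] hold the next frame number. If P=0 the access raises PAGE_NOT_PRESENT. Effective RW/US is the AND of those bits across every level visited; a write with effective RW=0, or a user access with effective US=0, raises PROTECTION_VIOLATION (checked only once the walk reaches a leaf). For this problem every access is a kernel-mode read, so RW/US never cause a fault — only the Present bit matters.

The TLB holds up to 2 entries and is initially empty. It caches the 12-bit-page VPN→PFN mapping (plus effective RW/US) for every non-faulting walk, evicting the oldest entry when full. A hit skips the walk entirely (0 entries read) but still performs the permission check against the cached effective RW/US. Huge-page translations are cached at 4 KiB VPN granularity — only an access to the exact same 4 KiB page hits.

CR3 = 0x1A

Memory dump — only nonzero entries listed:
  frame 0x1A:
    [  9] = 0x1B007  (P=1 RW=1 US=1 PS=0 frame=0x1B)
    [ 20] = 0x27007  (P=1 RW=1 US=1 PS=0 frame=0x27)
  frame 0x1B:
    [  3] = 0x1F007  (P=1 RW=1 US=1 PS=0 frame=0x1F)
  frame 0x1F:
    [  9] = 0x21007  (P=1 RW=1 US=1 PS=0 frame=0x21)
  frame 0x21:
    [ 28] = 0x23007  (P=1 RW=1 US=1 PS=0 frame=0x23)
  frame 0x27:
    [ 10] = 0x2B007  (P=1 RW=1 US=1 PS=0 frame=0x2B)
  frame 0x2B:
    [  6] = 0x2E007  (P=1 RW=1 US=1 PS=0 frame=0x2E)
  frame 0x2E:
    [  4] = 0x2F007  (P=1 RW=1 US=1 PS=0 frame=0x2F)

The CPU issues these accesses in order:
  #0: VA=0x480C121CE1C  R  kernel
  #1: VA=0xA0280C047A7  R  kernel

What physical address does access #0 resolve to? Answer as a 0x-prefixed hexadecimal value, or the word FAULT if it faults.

Walk each access:
#0 VA=0x480C121CE1C (r,kernel):
  L0: frame=0x1A idx=9 entry=0x1B007 [P=1 RW=1 US=1 PS=0]
  L1: frame=0x1B idx=3 entry=0x1F007 [P=1 RW=1 US=1 PS=0]
  L2: frame=0x1F idx=9 entry=0x21007 [P=1 RW=1 US=1 PS=0]
  L3: frame=0x21 idx=28 entry=0x23007 [P=1 RW=1 US=1 PS=0]
  → PA=0x23E1C  (4 entries read)
#1 VA=0xA0280C047A7 (r,kernel):
  L0: frame=0x1A idx=20 entry=0x27007 [P=1 RW=1 US=1 PS=0]
  L1: frame=0x27 idx=10 entry=0x2B007 [P=1 RW=1 US=1 PS=0]
  L2: frame=0x2B idx=6 entry=0x2E007 [P=1 RW=1 US=1 PS=0]
  L3: frame=0x2E idx=4 entry=0x2F007 [P=1 RW=1 US=1 PS=0]
  → PA=0x2F7A7  (4 entries read)

Access #0 PA: 0x23E1C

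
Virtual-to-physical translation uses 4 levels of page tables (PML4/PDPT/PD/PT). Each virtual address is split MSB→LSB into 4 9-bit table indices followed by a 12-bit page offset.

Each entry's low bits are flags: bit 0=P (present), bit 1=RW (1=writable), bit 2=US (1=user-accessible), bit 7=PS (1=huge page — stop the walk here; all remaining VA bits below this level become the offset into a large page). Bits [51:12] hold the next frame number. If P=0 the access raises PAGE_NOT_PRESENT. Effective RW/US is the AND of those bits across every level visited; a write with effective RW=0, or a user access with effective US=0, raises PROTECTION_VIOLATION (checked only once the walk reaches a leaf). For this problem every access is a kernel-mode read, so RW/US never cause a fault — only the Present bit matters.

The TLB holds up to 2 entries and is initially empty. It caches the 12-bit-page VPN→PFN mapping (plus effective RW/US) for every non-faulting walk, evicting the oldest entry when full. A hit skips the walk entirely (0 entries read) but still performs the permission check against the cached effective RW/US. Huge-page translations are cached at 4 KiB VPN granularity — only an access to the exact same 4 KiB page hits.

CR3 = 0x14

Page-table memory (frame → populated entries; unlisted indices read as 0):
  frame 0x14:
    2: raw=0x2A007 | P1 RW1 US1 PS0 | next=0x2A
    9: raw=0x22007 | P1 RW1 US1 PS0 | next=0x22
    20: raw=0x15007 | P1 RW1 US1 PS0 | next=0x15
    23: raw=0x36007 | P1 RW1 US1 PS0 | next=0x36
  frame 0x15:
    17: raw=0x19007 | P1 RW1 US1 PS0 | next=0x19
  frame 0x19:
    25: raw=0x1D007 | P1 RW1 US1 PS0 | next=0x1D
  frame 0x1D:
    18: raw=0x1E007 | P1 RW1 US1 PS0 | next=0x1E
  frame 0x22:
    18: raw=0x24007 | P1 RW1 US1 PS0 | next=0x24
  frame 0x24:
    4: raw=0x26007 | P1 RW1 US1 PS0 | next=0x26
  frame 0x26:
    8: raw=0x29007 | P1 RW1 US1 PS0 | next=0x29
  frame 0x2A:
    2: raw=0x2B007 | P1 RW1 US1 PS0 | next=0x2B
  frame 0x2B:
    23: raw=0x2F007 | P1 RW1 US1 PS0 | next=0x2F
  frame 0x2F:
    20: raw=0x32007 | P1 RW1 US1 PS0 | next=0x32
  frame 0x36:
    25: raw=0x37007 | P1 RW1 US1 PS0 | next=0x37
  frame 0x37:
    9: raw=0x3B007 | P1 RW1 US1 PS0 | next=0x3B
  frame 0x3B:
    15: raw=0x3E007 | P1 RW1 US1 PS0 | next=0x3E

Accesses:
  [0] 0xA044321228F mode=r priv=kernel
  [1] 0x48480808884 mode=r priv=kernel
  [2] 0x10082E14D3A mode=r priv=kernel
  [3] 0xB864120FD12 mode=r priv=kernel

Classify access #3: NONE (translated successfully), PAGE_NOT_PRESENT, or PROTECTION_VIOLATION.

Walk each access:
#0 VA=0xA044321228F (r,kernel):
  lvl0: tbl 0x14, slot 20 ⇒ 0x15007 (P1/RW1/US1/PS0)
  lvl1: tbl 0x15, slot 17 ⇒ 0x19007 (P1/RW1/US1/PS0)
  lvl2: tbl 0x19, slot 25 ⇒ 0x1D007 (P1/RW1/US1/PS0)
  lvl3: tbl 0x1D, slot 18 ⇒ 0x1E007 (P1/RW1/US1/PS0)
  ✓ 0x1E28F  — 4 lookups
#1 VA=0x48480808884 (r,kernel):
  lvl0: tbl 0x14, slot 9 ⇒ 0x22007 (P1/RW1/US1/PS0)
  lvl1: tbl 0x22, slot 18 ⇒ 0x24007 (P1/RW1/US1/PS0)
  lvl2: tbl 0x24, slot 4 ⇒ 0x26007 (P1/RW1/US1/PS0)
  lvl3: tbl 0x26, slot 8 ⇒ 0x29007 (P1/RW1/US1/PS0)
  ✓ 0x29884  — 4 lookups
#2 VA=0x10082E14D3A (r,kernel):
  lvl0: tbl 0x14, slot 2 ⇒ 0x2A007 (P1/RW1/US1/PS0)
  lvl1: tbl 0x2A, slot 2 ⇒ 0x2B007 (P1/RW1/US1/PS0)
  lvl2: tbl 0x2B, slot 23 ⇒ 0x2F007 (P1/RW1/US1/PS0)
  lvl3: tbl 0x2F, slot 20 ⇒ 0x32007 (P1/RW1/US1/PS0)
  ✓ 0x32D3A  — 4 lookups
#3 VA=0xB864120FD12 (r,kernel):
  lvl0: tbl 0x14, slot 23 ⇒ 0x36007 (P1/RW1/US1/PS0)
  lvl1: tbl 0x36, slot 25 ⇒ 0x37007 (P1/RW1/US1/PS0)
  lvl2: tbl 0x37, slot 9 ⇒ 0x3B007 (P1/RW1/US1/PS0)
  lvl3: tbl 0x3B, slot 15 ⇒ 0x3E007 (P1/RW1/US1/PS0)
  ✓ 0x3ED12  — 4 lookups

Access #3 fault: NONE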